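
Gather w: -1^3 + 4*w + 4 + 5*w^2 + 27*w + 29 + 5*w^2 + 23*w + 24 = 10*w^2 + 54*w + 56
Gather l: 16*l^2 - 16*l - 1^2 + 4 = 16*l^2 - 16*l + 3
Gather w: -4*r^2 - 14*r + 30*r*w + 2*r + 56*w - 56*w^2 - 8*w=-4*r^2 - 12*r - 56*w^2 + w*(30*r + 48)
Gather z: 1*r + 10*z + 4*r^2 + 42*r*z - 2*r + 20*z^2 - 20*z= 4*r^2 - r + 20*z^2 + z*(42*r - 10)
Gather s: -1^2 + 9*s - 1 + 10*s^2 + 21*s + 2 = 10*s^2 + 30*s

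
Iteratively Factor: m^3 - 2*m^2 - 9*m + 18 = (m + 3)*(m^2 - 5*m + 6) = (m - 3)*(m + 3)*(m - 2)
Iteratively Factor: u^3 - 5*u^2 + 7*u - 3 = (u - 1)*(u^2 - 4*u + 3) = (u - 1)^2*(u - 3)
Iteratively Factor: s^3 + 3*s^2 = (s)*(s^2 + 3*s) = s*(s + 3)*(s)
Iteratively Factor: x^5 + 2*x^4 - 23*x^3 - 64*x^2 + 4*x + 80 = (x + 2)*(x^4 - 23*x^2 - 18*x + 40) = (x - 5)*(x + 2)*(x^3 + 5*x^2 + 2*x - 8) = (x - 5)*(x + 2)*(x + 4)*(x^2 + x - 2) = (x - 5)*(x - 1)*(x + 2)*(x + 4)*(x + 2)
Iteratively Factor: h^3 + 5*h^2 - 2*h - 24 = (h - 2)*(h^2 + 7*h + 12) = (h - 2)*(h + 4)*(h + 3)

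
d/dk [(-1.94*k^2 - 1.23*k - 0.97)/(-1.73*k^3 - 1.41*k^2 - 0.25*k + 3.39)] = (-3.3562*k^4 - 4.2558*k^3 - 6.2836*k^2 - 15.8886*k - 4.4122)/(2.9929*k^6 + 4.8786*k^5 + 2.8531*k^4 - 11.0244*k^3 - 9.4973*k^2 - 1.695*k + 11.4921)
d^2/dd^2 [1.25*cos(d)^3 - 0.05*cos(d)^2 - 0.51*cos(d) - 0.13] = -0.4275*cos(d) + 0.1*cos(2*d) - 2.8125*cos(3*d)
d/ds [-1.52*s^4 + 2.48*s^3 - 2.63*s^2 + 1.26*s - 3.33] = -6.08*s^3 + 7.44*s^2 - 5.26*s + 1.26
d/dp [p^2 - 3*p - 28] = 2*p - 3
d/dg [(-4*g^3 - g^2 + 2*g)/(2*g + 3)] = 2*(-8*g^3 - 19*g^2 - 3*g + 3)/(4*g^2 + 12*g + 9)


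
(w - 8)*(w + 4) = w^2 - 4*w - 32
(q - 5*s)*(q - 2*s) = q^2 - 7*q*s + 10*s^2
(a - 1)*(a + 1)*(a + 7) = a^3 + 7*a^2 - a - 7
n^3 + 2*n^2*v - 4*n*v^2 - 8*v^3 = (n - 2*v)*(n + 2*v)^2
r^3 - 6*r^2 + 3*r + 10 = (r - 5)*(r - 2)*(r + 1)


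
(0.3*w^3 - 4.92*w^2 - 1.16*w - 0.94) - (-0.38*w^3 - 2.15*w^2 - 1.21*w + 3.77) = 0.68*w^3 - 2.77*w^2 + 0.05*w - 4.71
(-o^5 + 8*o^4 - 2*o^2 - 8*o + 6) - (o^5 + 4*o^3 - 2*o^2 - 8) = -2*o^5 + 8*o^4 - 4*o^3 - 8*o + 14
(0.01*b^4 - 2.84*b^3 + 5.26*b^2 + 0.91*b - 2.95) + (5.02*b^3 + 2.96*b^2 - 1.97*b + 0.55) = 0.01*b^4 + 2.18*b^3 + 8.22*b^2 - 1.06*b - 2.4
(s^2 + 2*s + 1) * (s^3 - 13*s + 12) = s^5 + 2*s^4 - 12*s^3 - 14*s^2 + 11*s + 12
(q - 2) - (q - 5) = 3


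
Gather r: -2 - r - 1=-r - 3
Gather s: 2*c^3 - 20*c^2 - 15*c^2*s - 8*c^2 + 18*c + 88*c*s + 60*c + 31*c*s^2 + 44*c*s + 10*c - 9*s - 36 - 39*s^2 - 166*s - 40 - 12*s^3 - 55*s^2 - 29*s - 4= 2*c^3 - 28*c^2 + 88*c - 12*s^3 + s^2*(31*c - 94) + s*(-15*c^2 + 132*c - 204) - 80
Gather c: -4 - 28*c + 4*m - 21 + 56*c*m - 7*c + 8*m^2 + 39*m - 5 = c*(56*m - 35) + 8*m^2 + 43*m - 30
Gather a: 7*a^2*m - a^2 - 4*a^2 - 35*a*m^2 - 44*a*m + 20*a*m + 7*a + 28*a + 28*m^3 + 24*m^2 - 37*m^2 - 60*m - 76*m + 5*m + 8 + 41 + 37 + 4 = a^2*(7*m - 5) + a*(-35*m^2 - 24*m + 35) + 28*m^3 - 13*m^2 - 131*m + 90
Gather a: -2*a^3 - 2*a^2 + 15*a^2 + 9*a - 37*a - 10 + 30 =-2*a^3 + 13*a^2 - 28*a + 20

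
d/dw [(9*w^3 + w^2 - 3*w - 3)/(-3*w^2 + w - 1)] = (-27*w^4 + 18*w^3 - 35*w^2 - 20*w + 6)/(9*w^4 - 6*w^3 + 7*w^2 - 2*w + 1)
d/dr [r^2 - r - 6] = 2*r - 1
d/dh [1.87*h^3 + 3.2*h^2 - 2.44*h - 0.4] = 5.61*h^2 + 6.4*h - 2.44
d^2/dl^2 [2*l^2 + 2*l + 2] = 4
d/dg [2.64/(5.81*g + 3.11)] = -15.3384/(5.81*g + 3.11)^2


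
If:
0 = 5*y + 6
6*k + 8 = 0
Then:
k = -4/3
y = -6/5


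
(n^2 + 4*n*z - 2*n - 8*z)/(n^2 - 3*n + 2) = (n + 4*z)/(n - 1)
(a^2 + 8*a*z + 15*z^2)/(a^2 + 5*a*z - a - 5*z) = (a + 3*z)/(a - 1)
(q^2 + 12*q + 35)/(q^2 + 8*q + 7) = (q + 5)/(q + 1)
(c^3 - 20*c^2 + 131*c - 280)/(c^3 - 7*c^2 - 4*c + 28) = (c^2 - 13*c + 40)/(c^2 - 4)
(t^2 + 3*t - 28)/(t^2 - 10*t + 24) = (t + 7)/(t - 6)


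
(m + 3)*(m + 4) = m^2 + 7*m + 12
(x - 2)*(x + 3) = x^2 + x - 6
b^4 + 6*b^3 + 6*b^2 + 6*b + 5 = (b + 5)*(b - I)*(-I*b + 1)*(I*b + I)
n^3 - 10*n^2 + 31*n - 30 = (n - 5)*(n - 3)*(n - 2)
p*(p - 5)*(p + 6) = p^3 + p^2 - 30*p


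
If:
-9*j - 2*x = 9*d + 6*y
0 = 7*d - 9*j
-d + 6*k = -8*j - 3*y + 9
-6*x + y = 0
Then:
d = -19*y/48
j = -133*y/432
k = 3/2 - 403*y/2592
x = y/6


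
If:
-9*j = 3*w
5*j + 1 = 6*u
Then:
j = -w/3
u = 1/6 - 5*w/18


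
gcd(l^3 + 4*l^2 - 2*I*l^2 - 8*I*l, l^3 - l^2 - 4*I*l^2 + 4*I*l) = l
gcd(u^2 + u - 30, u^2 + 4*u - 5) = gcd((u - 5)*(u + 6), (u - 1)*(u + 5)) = 1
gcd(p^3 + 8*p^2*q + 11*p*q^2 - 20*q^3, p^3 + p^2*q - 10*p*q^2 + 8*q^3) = p^2 + 3*p*q - 4*q^2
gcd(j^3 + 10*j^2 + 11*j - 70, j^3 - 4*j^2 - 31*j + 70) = j^2 + 3*j - 10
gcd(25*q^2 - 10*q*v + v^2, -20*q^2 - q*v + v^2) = 5*q - v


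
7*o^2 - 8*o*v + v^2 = (-7*o + v)*(-o + v)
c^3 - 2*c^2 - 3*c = c*(c - 3)*(c + 1)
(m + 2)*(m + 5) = m^2 + 7*m + 10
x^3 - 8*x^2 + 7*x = x*(x - 7)*(x - 1)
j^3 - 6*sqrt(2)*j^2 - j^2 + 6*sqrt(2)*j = j*(j - 1)*(j - 6*sqrt(2))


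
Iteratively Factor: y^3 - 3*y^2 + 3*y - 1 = (y - 1)*(y^2 - 2*y + 1) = (y - 1)^2*(y - 1)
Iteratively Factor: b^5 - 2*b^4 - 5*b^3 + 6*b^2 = (b)*(b^4 - 2*b^3 - 5*b^2 + 6*b) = b*(b + 2)*(b^3 - 4*b^2 + 3*b) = b*(b - 3)*(b + 2)*(b^2 - b) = b^2*(b - 3)*(b + 2)*(b - 1)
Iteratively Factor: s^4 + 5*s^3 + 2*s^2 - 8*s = (s + 4)*(s^3 + s^2 - 2*s) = (s - 1)*(s + 4)*(s^2 + 2*s) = s*(s - 1)*(s + 4)*(s + 2)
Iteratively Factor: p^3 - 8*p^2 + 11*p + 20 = (p + 1)*(p^2 - 9*p + 20) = (p - 4)*(p + 1)*(p - 5)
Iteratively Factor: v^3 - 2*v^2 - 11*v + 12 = (v - 4)*(v^2 + 2*v - 3) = (v - 4)*(v - 1)*(v + 3)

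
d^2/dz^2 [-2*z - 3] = 0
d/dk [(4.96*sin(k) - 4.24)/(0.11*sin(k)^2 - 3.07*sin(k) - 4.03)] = (-0.5456*sin(k)^2 + 0.9328*sin(k) - 33.0056)*cos(k)/(0.0121*sin(k)^4 - 0.6754*sin(k)^3 + 8.5383*sin(k)^2 + 24.7442*sin(k) + 16.2409)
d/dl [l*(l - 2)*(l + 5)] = 3*l^2 + 6*l - 10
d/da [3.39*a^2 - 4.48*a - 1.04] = 6.78*a - 4.48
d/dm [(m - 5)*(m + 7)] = 2*m + 2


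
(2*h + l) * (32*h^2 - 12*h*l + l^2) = 64*h^3 + 8*h^2*l - 10*h*l^2 + l^3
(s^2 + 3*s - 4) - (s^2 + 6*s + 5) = -3*s - 9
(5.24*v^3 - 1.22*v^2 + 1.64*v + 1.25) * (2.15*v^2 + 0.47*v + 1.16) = 11.266*v^5 - 0.1602*v^4 + 9.031*v^3 + 2.0431*v^2 + 2.4899*v + 1.45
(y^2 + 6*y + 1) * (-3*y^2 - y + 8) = -3*y^4 - 19*y^3 - y^2 + 47*y + 8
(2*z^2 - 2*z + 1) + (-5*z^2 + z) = -3*z^2 - z + 1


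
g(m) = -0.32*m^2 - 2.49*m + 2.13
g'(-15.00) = 7.11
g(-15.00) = -32.52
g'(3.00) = -4.41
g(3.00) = -8.22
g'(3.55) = -4.76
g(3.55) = -10.74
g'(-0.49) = -2.18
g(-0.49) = 3.27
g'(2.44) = -4.05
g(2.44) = -5.85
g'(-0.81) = -1.97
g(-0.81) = 3.94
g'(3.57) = -4.77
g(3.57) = -10.84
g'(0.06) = -2.53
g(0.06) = 1.98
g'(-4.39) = 0.32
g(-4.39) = 6.89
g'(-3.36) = -0.34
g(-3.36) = 6.88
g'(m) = -0.64*m - 2.49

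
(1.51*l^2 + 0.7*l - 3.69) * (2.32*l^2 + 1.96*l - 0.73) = 3.5032*l^4 + 4.5836*l^3 - 8.2911*l^2 - 7.7434*l + 2.6937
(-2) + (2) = 0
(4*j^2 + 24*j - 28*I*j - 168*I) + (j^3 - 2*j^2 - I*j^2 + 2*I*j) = j^3 + 2*j^2 - I*j^2 + 24*j - 26*I*j - 168*I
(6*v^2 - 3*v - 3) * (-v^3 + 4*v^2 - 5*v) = -6*v^5 + 27*v^4 - 39*v^3 + 3*v^2 + 15*v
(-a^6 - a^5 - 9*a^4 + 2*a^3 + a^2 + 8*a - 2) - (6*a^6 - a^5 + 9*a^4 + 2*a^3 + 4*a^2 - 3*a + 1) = -7*a^6 - 18*a^4 - 3*a^2 + 11*a - 3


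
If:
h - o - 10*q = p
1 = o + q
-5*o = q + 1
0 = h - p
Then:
No Solution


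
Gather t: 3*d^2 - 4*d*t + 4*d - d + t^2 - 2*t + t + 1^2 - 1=3*d^2 + 3*d + t^2 + t*(-4*d - 1)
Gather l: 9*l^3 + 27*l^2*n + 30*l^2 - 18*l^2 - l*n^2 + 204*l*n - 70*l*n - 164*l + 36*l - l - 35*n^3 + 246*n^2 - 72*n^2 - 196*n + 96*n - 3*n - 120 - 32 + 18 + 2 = 9*l^3 + l^2*(27*n + 12) + l*(-n^2 + 134*n - 129) - 35*n^3 + 174*n^2 - 103*n - 132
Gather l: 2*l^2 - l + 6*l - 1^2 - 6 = 2*l^2 + 5*l - 7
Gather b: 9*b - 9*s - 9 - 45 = 9*b - 9*s - 54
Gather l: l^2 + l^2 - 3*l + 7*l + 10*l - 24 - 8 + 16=2*l^2 + 14*l - 16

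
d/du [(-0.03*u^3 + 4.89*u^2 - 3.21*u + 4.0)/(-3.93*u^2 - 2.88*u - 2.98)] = (0.1179*u^4 + 0.172800000000002*u^3 - 26.4303*u^2 + 2.2956*u + 21.0858)/(15.4449*u^4 + 22.6368*u^3 + 31.7172*u^2 + 17.1648*u + 8.8804)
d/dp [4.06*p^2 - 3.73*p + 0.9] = 8.12*p - 3.73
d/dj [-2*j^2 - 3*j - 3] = -4*j - 3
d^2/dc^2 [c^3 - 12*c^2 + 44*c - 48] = 6*c - 24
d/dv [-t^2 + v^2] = 2*v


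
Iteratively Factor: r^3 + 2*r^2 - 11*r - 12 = (r - 3)*(r^2 + 5*r + 4) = (r - 3)*(r + 1)*(r + 4)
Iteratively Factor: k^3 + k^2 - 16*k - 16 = (k + 4)*(k^2 - 3*k - 4) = (k - 4)*(k + 4)*(k + 1)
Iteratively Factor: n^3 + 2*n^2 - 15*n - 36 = (n + 3)*(n^2 - n - 12) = (n - 4)*(n + 3)*(n + 3)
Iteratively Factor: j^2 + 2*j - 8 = (j - 2)*(j + 4)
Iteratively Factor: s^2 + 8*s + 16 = (s + 4)*(s + 4)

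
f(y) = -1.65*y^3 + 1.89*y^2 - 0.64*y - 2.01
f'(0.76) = -0.63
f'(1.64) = -7.75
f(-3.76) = 114.83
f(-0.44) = -1.22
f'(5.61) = -135.22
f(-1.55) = 9.67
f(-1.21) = 4.45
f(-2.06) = 21.75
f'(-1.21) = -12.46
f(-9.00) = 1359.69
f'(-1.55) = -18.39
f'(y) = -4.95*y^2 + 3.78*y - 0.64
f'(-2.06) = -29.43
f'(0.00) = -0.64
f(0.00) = -2.01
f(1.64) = -5.25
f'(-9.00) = -435.61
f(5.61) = -237.44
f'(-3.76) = -84.83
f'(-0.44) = -3.26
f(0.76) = -2.13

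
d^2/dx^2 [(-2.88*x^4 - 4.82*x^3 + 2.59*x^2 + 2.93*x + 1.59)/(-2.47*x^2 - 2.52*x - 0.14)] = (35.141184*x^6 + 107.557632*x^5 + 115.710336*x^4 + 70.632486*x^3 - 41.948502*x^2 - 52.73478*x - 17.128748)/(15.069223*x^6 + 46.122804*x^5 + 49.618842*x^4 + 21.231504*x^3 + 2.812404*x^2 + 0.148176*x + 0.002744)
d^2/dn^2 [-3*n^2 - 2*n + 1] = -6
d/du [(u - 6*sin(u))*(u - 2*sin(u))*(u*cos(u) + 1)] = -(u - 6*sin(u))*(u - 2*sin(u))*(u*sin(u) - cos(u)) - (u - 6*sin(u))*(u*cos(u) + 1)*(2*cos(u) - 1) - (u - 2*sin(u))*(u*cos(u) + 1)*(6*cos(u) - 1)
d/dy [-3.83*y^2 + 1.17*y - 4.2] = 1.17 - 7.66*y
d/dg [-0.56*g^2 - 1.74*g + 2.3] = -1.12*g - 1.74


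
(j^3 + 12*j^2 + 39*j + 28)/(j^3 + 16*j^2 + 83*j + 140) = (j + 1)/(j + 5)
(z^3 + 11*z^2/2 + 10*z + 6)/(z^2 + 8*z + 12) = (z^2 + 7*z/2 + 3)/(z + 6)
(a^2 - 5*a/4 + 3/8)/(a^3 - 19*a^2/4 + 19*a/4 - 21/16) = 2/(2*a - 7)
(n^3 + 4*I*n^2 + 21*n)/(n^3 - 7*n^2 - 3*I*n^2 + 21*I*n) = (n + 7*I)/(n - 7)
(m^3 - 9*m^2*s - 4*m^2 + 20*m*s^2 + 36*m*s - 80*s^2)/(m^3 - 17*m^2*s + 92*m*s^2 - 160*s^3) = (4 - m)/(-m + 8*s)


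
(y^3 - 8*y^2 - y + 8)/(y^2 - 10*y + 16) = (y^2 - 1)/(y - 2)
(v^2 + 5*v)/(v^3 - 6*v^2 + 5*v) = (v + 5)/(v^2 - 6*v + 5)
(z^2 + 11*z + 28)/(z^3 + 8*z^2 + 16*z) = (z + 7)/(z*(z + 4))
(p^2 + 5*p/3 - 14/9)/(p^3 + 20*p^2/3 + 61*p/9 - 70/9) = 1/(p + 5)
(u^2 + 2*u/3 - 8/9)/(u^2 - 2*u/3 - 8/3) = (u - 2/3)/(u - 2)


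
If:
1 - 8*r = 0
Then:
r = 1/8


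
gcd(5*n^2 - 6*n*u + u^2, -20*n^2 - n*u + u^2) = -5*n + u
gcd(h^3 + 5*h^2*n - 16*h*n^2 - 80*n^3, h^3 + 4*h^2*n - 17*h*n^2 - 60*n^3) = h^2 + h*n - 20*n^2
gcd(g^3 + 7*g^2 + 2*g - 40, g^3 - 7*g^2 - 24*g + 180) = g + 5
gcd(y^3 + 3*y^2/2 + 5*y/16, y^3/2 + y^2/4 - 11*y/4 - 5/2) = 1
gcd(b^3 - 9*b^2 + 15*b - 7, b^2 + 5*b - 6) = b - 1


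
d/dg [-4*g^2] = -8*g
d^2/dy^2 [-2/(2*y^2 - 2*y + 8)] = 2*(y^2 - y - (2*y - 1)^2 + 4)/(y^2 - y + 4)^3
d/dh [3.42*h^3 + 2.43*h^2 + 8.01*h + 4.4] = 10.26*h^2 + 4.86*h + 8.01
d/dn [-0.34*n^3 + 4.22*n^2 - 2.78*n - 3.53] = -1.02*n^2 + 8.44*n - 2.78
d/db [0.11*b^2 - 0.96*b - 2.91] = 0.22*b - 0.96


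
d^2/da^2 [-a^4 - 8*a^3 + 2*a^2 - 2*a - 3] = -12*a^2 - 48*a + 4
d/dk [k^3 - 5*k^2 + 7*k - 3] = 3*k^2 - 10*k + 7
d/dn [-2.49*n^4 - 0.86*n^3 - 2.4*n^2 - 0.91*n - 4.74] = -9.96*n^3 - 2.58*n^2 - 4.8*n - 0.91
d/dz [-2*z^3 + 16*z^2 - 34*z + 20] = -6*z^2 + 32*z - 34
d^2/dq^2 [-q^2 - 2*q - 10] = -2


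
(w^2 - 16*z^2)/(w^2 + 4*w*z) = (w - 4*z)/w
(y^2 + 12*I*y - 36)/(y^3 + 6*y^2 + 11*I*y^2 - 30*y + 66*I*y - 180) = (y + 6*I)/(y^2 + y*(6 + 5*I) + 30*I)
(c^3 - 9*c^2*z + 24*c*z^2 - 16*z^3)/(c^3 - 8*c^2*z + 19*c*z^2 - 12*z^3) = (-c + 4*z)/(-c + 3*z)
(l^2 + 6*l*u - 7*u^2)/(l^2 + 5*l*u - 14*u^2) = (-l + u)/(-l + 2*u)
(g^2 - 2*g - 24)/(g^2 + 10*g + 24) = (g - 6)/(g + 6)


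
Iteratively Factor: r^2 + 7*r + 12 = (r + 4)*(r + 3)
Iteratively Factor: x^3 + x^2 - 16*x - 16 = (x + 1)*(x^2 - 16) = (x + 1)*(x + 4)*(x - 4)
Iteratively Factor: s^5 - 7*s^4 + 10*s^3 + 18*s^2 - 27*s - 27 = (s - 3)*(s^4 - 4*s^3 - 2*s^2 + 12*s + 9) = (s - 3)^2*(s^3 - s^2 - 5*s - 3) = (s - 3)^2*(s + 1)*(s^2 - 2*s - 3) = (s - 3)^3*(s + 1)*(s + 1)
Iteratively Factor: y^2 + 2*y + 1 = (y + 1)*(y + 1)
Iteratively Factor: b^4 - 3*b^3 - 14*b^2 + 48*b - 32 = (b + 4)*(b^3 - 7*b^2 + 14*b - 8) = (b - 1)*(b + 4)*(b^2 - 6*b + 8) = (b - 2)*(b - 1)*(b + 4)*(b - 4)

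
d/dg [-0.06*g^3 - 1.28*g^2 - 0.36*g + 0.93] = -0.18*g^2 - 2.56*g - 0.36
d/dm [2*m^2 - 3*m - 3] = 4*m - 3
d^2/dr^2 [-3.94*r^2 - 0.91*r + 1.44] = -7.88000000000000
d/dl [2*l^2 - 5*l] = 4*l - 5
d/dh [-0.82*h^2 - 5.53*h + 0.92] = -1.64*h - 5.53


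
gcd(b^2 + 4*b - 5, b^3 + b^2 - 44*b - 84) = 1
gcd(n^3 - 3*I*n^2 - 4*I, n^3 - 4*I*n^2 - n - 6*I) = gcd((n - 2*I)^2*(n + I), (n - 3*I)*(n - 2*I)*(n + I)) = n^2 - I*n + 2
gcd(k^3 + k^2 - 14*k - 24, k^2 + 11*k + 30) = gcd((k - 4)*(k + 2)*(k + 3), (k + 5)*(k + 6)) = 1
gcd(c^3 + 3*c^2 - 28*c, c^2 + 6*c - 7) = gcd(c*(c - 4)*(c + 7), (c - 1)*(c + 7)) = c + 7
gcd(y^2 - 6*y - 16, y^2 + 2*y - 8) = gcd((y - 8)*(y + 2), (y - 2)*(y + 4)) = 1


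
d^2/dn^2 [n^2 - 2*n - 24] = 2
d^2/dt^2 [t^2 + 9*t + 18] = 2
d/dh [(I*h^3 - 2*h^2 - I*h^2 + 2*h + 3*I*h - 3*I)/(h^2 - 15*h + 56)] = (I*h^4 - 30*I*h^3 + h^2*(28 + 180*I) + h*(-224 - 106*I) + 112 + 123*I)/(h^4 - 30*h^3 + 337*h^2 - 1680*h + 3136)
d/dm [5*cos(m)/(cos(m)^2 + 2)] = 5*(cos(m)^2 - 2)*sin(m)/(cos(m)^2 + 2)^2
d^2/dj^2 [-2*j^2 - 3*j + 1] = -4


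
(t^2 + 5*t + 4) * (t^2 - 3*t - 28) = t^4 + 2*t^3 - 39*t^2 - 152*t - 112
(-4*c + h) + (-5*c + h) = -9*c + 2*h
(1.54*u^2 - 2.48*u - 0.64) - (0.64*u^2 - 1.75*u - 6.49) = 0.9*u^2 - 0.73*u + 5.85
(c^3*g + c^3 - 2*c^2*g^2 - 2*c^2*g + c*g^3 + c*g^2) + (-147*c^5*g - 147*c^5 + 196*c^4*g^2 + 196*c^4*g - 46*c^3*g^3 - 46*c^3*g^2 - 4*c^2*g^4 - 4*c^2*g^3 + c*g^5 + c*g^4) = -147*c^5*g - 147*c^5 + 196*c^4*g^2 + 196*c^4*g - 46*c^3*g^3 - 46*c^3*g^2 + c^3*g + c^3 - 4*c^2*g^4 - 4*c^2*g^3 - 2*c^2*g^2 - 2*c^2*g + c*g^5 + c*g^4 + c*g^3 + c*g^2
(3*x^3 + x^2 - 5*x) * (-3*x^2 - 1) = -9*x^5 - 3*x^4 + 12*x^3 - x^2 + 5*x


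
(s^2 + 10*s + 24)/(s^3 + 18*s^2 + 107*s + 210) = (s + 4)/(s^2 + 12*s + 35)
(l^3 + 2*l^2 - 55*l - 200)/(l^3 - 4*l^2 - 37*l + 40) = (l + 5)/(l - 1)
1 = 1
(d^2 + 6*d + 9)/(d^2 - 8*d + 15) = (d^2 + 6*d + 9)/(d^2 - 8*d + 15)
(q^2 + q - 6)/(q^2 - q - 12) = (q - 2)/(q - 4)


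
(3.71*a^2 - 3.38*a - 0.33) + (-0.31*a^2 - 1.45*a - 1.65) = 3.4*a^2 - 4.83*a - 1.98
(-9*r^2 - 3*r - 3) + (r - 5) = -9*r^2 - 2*r - 8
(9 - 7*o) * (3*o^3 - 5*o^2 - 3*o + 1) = -21*o^4 + 62*o^3 - 24*o^2 - 34*o + 9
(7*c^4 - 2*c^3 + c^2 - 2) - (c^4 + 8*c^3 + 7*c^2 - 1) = 6*c^4 - 10*c^3 - 6*c^2 - 1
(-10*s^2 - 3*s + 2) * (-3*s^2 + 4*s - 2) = 30*s^4 - 31*s^3 + 2*s^2 + 14*s - 4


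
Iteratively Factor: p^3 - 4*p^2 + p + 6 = (p - 2)*(p^2 - 2*p - 3) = (p - 2)*(p + 1)*(p - 3)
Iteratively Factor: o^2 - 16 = (o - 4)*(o + 4)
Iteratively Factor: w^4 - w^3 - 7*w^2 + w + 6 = (w - 1)*(w^3 - 7*w - 6) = (w - 3)*(w - 1)*(w^2 + 3*w + 2) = (w - 3)*(w - 1)*(w + 1)*(w + 2)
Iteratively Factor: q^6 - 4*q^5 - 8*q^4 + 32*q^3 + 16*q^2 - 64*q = (q - 2)*(q^5 - 2*q^4 - 12*q^3 + 8*q^2 + 32*q) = (q - 2)^2*(q^4 - 12*q^2 - 16*q) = (q - 2)^2*(q + 2)*(q^3 - 2*q^2 - 8*q) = (q - 4)*(q - 2)^2*(q + 2)*(q^2 + 2*q) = (q - 4)*(q - 2)^2*(q + 2)^2*(q)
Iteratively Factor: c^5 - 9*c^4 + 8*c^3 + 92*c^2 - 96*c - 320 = (c - 4)*(c^4 - 5*c^3 - 12*c^2 + 44*c + 80) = (c - 4)*(c + 2)*(c^3 - 7*c^2 + 2*c + 40) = (c - 4)^2*(c + 2)*(c^2 - 3*c - 10) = (c - 5)*(c - 4)^2*(c + 2)*(c + 2)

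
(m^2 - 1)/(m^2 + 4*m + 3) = (m - 1)/(m + 3)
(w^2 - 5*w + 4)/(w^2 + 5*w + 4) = (w^2 - 5*w + 4)/(w^2 + 5*w + 4)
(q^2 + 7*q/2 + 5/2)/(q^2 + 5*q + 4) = (q + 5/2)/(q + 4)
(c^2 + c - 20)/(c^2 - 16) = (c + 5)/(c + 4)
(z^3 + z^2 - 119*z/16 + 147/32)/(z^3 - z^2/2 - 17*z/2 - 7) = (-32*z^3 - 32*z^2 + 238*z - 147)/(16*(-2*z^3 + z^2 + 17*z + 14))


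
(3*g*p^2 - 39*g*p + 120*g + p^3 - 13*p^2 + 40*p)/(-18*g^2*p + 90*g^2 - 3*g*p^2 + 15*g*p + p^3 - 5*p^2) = (p - 8)/(-6*g + p)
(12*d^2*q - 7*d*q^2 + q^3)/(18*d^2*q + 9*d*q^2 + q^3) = (12*d^2 - 7*d*q + q^2)/(18*d^2 + 9*d*q + q^2)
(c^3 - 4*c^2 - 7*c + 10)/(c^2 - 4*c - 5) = (c^2 + c - 2)/(c + 1)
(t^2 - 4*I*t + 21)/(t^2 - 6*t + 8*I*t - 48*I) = (t^2 - 4*I*t + 21)/(t^2 + t*(-6 + 8*I) - 48*I)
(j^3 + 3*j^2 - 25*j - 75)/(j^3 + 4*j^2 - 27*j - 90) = (j + 5)/(j + 6)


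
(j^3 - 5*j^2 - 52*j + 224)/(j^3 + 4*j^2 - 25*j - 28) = (j - 8)/(j + 1)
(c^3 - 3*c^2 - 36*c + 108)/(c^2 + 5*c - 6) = (c^2 - 9*c + 18)/(c - 1)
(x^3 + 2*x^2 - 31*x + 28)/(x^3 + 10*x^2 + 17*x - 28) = (x - 4)/(x + 4)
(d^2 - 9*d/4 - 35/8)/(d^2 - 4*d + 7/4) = (4*d + 5)/(2*(2*d - 1))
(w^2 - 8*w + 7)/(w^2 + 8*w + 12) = (w^2 - 8*w + 7)/(w^2 + 8*w + 12)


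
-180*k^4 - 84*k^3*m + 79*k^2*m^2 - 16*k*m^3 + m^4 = (-6*k + m)^2*(-5*k + m)*(k + m)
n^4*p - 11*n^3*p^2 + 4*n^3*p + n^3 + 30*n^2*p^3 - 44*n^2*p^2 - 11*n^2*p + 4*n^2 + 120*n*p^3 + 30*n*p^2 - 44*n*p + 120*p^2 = (n + 4)*(n - 6*p)*(n - 5*p)*(n*p + 1)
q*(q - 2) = q^2 - 2*q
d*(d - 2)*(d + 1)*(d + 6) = d^4 + 5*d^3 - 8*d^2 - 12*d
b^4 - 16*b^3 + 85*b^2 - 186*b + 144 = (b - 8)*(b - 3)^2*(b - 2)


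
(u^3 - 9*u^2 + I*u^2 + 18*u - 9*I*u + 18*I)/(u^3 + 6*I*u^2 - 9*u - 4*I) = (u^2 - 9*u + 18)/(u^2 + 5*I*u - 4)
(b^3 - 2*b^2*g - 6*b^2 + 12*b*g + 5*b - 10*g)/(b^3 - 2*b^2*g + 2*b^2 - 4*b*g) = (b^2 - 6*b + 5)/(b*(b + 2))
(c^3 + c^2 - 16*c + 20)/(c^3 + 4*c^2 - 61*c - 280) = (c^2 - 4*c + 4)/(c^2 - c - 56)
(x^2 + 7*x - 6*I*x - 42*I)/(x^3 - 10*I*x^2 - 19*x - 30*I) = (x + 7)/(x^2 - 4*I*x + 5)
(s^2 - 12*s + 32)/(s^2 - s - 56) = (s - 4)/(s + 7)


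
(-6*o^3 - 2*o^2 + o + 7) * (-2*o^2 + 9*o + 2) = 12*o^5 - 50*o^4 - 32*o^3 - 9*o^2 + 65*o + 14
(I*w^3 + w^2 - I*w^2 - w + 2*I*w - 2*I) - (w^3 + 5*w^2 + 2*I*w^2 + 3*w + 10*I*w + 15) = -w^3 + I*w^3 - 4*w^2 - 3*I*w^2 - 4*w - 8*I*w - 15 - 2*I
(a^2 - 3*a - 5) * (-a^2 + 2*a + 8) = -a^4 + 5*a^3 + 7*a^2 - 34*a - 40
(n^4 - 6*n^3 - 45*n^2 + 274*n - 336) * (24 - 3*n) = -3*n^5 + 42*n^4 - 9*n^3 - 1902*n^2 + 7584*n - 8064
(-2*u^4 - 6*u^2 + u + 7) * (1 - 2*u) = 4*u^5 - 2*u^4 + 12*u^3 - 8*u^2 - 13*u + 7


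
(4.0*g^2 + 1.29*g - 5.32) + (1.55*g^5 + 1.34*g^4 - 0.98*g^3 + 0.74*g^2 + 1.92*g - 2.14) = 1.55*g^5 + 1.34*g^4 - 0.98*g^3 + 4.74*g^2 + 3.21*g - 7.46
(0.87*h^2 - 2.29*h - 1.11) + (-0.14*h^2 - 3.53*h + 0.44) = 0.73*h^2 - 5.82*h - 0.67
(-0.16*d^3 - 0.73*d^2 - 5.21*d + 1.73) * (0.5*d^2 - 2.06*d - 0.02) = -0.08*d^5 - 0.0354*d^4 - 1.098*d^3 + 11.6122*d^2 - 3.4596*d - 0.0346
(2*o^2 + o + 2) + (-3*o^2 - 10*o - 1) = -o^2 - 9*o + 1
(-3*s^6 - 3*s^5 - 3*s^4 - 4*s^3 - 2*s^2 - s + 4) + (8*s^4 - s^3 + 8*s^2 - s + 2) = -3*s^6 - 3*s^5 + 5*s^4 - 5*s^3 + 6*s^2 - 2*s + 6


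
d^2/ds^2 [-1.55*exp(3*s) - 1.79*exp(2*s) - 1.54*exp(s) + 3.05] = (-13.95*exp(2*s) - 7.16*exp(s) - 1.54)*exp(s)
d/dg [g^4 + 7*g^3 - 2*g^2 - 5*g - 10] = 4*g^3 + 21*g^2 - 4*g - 5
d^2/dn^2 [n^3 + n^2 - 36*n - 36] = 6*n + 2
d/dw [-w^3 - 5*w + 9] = -3*w^2 - 5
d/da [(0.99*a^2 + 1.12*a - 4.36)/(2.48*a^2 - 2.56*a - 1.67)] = (-5.312*a^2 + 18.319*a - 13.032)/(6.1504*a^4 - 12.6976*a^3 - 1.7296*a^2 + 8.5504*a + 2.7889)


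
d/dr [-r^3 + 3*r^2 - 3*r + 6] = -3*r^2 + 6*r - 3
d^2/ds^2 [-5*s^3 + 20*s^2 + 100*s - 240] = 40 - 30*s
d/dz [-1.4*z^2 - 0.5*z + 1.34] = -2.8*z - 0.5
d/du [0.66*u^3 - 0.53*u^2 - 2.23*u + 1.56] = 1.98*u^2 - 1.06*u - 2.23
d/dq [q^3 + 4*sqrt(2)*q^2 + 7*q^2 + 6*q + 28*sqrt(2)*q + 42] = 3*q^2 + 8*sqrt(2)*q + 14*q + 6 + 28*sqrt(2)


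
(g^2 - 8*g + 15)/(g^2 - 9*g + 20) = (g - 3)/(g - 4)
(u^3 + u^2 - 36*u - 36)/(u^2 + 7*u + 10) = (u^3 + u^2 - 36*u - 36)/(u^2 + 7*u + 10)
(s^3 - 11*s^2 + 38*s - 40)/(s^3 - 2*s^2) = 1 - 9/s + 20/s^2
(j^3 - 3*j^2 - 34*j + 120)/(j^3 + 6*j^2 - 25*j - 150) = (j - 4)/(j + 5)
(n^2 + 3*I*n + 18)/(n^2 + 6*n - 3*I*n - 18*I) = (n + 6*I)/(n + 6)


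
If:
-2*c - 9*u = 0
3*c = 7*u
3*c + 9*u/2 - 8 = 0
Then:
No Solution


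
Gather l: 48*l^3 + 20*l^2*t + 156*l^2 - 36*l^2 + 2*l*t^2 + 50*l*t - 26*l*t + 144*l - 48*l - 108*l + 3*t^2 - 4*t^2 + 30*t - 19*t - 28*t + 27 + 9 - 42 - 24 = 48*l^3 + l^2*(20*t + 120) + l*(2*t^2 + 24*t - 12) - t^2 - 17*t - 30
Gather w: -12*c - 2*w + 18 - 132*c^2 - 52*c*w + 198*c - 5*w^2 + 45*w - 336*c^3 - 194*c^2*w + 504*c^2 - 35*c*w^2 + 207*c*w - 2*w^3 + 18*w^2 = -336*c^3 + 372*c^2 + 186*c - 2*w^3 + w^2*(13 - 35*c) + w*(-194*c^2 + 155*c + 43) + 18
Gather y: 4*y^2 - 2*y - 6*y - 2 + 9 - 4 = 4*y^2 - 8*y + 3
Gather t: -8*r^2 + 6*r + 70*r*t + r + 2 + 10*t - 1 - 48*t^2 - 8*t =-8*r^2 + 7*r - 48*t^2 + t*(70*r + 2) + 1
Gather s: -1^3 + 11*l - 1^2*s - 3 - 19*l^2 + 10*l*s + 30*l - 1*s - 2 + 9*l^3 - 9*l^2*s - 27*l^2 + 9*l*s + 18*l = 9*l^3 - 46*l^2 + 59*l + s*(-9*l^2 + 19*l - 2) - 6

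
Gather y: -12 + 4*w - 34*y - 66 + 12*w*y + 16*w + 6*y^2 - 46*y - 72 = 20*w + 6*y^2 + y*(12*w - 80) - 150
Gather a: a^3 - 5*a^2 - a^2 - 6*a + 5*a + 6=a^3 - 6*a^2 - a + 6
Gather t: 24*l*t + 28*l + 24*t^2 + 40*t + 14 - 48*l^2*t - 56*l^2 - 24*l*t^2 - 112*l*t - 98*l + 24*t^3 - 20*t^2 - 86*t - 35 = -56*l^2 - 70*l + 24*t^3 + t^2*(4 - 24*l) + t*(-48*l^2 - 88*l - 46) - 21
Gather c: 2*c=2*c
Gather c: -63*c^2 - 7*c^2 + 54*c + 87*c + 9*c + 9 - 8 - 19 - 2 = -70*c^2 + 150*c - 20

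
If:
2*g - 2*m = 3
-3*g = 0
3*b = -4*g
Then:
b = 0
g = 0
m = -3/2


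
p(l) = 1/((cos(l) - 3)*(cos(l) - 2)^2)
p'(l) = 2*sin(l)/((cos(l) - 3)*(cos(l) - 2)^3) + sin(l)/((cos(l) - 3)^2*(cos(l) - 2)^2)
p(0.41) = -0.41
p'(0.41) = 0.38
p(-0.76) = -0.27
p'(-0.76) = -0.37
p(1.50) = -0.09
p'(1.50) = 0.13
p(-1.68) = -0.07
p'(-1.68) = -0.09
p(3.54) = -0.03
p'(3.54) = -0.01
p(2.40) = -0.04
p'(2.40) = 0.02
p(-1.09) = -0.17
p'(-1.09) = -0.25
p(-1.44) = -0.10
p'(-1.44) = -0.14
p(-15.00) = -0.03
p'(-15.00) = -0.02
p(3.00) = -0.03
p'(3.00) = 0.00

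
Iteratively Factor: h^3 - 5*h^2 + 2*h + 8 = (h - 4)*(h^2 - h - 2) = (h - 4)*(h + 1)*(h - 2)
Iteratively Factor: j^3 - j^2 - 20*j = (j - 5)*(j^2 + 4*j) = j*(j - 5)*(j + 4)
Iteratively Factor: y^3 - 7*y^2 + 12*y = (y - 3)*(y^2 - 4*y) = (y - 4)*(y - 3)*(y)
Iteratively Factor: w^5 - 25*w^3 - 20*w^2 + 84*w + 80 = (w + 4)*(w^4 - 4*w^3 - 9*w^2 + 16*w + 20) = (w - 5)*(w + 4)*(w^3 + w^2 - 4*w - 4) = (w - 5)*(w - 2)*(w + 4)*(w^2 + 3*w + 2) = (w - 5)*(w - 2)*(w + 2)*(w + 4)*(w + 1)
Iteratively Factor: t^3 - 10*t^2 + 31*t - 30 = (t - 3)*(t^2 - 7*t + 10) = (t - 3)*(t - 2)*(t - 5)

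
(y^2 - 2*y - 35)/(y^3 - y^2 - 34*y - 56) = (y + 5)/(y^2 + 6*y + 8)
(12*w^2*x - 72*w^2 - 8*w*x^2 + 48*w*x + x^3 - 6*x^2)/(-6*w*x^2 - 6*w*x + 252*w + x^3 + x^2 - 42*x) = (-2*w + x)/(x + 7)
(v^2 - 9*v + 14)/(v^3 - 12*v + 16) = (v - 7)/(v^2 + 2*v - 8)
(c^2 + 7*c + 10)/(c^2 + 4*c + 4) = (c + 5)/(c + 2)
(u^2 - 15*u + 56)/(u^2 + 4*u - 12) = (u^2 - 15*u + 56)/(u^2 + 4*u - 12)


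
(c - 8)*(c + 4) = c^2 - 4*c - 32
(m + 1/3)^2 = m^2 + 2*m/3 + 1/9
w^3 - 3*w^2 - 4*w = w*(w - 4)*(w + 1)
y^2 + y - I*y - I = (y + 1)*(y - I)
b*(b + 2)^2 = b^3 + 4*b^2 + 4*b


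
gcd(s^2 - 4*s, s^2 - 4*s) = s^2 - 4*s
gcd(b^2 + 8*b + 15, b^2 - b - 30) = b + 5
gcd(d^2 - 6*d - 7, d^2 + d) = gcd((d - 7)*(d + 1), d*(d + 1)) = d + 1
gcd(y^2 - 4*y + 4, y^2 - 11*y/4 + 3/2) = y - 2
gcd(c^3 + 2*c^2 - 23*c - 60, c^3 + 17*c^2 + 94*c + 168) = c + 4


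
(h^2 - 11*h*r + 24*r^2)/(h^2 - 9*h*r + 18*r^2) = (-h + 8*r)/(-h + 6*r)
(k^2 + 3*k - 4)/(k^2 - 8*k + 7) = (k + 4)/(k - 7)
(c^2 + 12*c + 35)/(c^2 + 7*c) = (c + 5)/c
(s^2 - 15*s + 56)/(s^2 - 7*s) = (s - 8)/s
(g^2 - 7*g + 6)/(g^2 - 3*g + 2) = (g - 6)/(g - 2)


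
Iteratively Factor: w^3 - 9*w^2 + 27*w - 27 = (w - 3)*(w^2 - 6*w + 9) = (w - 3)^2*(w - 3)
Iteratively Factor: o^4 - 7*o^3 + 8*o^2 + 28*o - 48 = (o - 2)*(o^3 - 5*o^2 - 2*o + 24) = (o - 2)*(o + 2)*(o^2 - 7*o + 12) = (o - 4)*(o - 2)*(o + 2)*(o - 3)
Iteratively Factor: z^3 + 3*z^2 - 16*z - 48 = (z + 4)*(z^2 - z - 12) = (z + 3)*(z + 4)*(z - 4)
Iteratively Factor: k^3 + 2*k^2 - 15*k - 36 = (k - 4)*(k^2 + 6*k + 9) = (k - 4)*(k + 3)*(k + 3)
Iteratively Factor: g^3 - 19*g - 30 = (g + 3)*(g^2 - 3*g - 10) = (g + 2)*(g + 3)*(g - 5)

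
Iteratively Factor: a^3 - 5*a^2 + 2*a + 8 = (a + 1)*(a^2 - 6*a + 8) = (a - 2)*(a + 1)*(a - 4)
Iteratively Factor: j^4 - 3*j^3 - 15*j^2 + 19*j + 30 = (j - 5)*(j^3 + 2*j^2 - 5*j - 6) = (j - 5)*(j + 1)*(j^2 + j - 6) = (j - 5)*(j - 2)*(j + 1)*(j + 3)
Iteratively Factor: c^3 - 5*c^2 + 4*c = (c)*(c^2 - 5*c + 4) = c*(c - 4)*(c - 1)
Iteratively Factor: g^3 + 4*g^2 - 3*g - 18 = (g + 3)*(g^2 + g - 6) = (g - 2)*(g + 3)*(g + 3)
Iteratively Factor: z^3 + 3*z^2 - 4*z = (z - 1)*(z^2 + 4*z) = z*(z - 1)*(z + 4)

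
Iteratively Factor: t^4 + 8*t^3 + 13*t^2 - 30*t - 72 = (t + 3)*(t^3 + 5*t^2 - 2*t - 24) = (t + 3)^2*(t^2 + 2*t - 8) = (t - 2)*(t + 3)^2*(t + 4)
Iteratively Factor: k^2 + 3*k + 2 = (k + 2)*(k + 1)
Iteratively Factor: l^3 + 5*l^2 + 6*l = (l + 2)*(l^2 + 3*l) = (l + 2)*(l + 3)*(l)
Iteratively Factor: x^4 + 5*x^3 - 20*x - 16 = (x + 2)*(x^3 + 3*x^2 - 6*x - 8) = (x + 2)*(x + 4)*(x^2 - x - 2) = (x + 1)*(x + 2)*(x + 4)*(x - 2)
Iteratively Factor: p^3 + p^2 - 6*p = (p - 2)*(p^2 + 3*p) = p*(p - 2)*(p + 3)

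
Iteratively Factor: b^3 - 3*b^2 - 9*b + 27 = (b - 3)*(b^2 - 9) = (b - 3)^2*(b + 3)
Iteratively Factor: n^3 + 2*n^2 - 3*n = (n)*(n^2 + 2*n - 3) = n*(n - 1)*(n + 3)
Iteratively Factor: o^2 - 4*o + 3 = (o - 3)*(o - 1)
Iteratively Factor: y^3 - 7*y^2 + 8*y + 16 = (y + 1)*(y^2 - 8*y + 16) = (y - 4)*(y + 1)*(y - 4)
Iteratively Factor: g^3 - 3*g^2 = (g)*(g^2 - 3*g) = g^2*(g - 3)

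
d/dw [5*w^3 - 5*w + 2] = 15*w^2 - 5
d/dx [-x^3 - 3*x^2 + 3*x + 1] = -3*x^2 - 6*x + 3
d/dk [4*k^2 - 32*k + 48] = 8*k - 32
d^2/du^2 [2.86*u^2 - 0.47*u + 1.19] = 5.72000000000000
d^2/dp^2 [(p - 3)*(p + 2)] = 2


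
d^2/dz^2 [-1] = 0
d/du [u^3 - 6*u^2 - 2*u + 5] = 3*u^2 - 12*u - 2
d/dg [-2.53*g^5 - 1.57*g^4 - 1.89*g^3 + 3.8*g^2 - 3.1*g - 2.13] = -12.65*g^4 - 6.28*g^3 - 5.67*g^2 + 7.6*g - 3.1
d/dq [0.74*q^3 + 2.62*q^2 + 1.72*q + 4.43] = 2.22*q^2 + 5.24*q + 1.72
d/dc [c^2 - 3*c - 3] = 2*c - 3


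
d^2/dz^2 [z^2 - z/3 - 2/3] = 2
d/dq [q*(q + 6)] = 2*q + 6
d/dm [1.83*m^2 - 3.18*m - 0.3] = 3.66*m - 3.18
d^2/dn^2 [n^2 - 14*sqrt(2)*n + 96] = 2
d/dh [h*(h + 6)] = 2*h + 6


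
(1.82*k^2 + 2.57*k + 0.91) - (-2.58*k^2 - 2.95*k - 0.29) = 4.4*k^2 + 5.52*k + 1.2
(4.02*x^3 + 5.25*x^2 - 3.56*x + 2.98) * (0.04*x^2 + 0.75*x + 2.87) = 0.1608*x^5 + 3.225*x^4 + 15.3325*x^3 + 12.5167*x^2 - 7.9822*x + 8.5526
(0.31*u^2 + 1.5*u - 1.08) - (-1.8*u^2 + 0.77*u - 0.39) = 2.11*u^2 + 0.73*u - 0.69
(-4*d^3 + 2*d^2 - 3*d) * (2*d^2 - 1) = -8*d^5 + 4*d^4 - 2*d^3 - 2*d^2 + 3*d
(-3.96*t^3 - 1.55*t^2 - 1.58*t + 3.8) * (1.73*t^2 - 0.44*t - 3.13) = -6.8508*t^5 - 0.9391*t^4 + 10.3434*t^3 + 12.1207*t^2 + 3.2734*t - 11.894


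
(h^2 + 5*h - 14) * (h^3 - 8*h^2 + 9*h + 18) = h^5 - 3*h^4 - 45*h^3 + 175*h^2 - 36*h - 252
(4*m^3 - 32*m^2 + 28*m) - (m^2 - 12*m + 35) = 4*m^3 - 33*m^2 + 40*m - 35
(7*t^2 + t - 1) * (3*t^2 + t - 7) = 21*t^4 + 10*t^3 - 51*t^2 - 8*t + 7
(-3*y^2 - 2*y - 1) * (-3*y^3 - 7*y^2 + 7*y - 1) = 9*y^5 + 27*y^4 - 4*y^3 - 4*y^2 - 5*y + 1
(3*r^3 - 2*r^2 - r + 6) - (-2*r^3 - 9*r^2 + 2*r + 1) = 5*r^3 + 7*r^2 - 3*r + 5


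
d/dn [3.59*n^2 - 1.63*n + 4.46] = 7.18*n - 1.63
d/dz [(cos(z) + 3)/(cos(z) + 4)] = -sin(z)/(cos(z) + 4)^2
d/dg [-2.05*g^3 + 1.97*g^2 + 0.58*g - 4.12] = -6.15*g^2 + 3.94*g + 0.58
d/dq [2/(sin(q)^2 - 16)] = -4*sin(q)*cos(q)/(sin(q)^2 - 16)^2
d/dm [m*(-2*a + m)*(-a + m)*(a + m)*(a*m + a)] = a*(4*a^3*m + 2*a^3 - 3*a^2*m^2 - 2*a^2*m - 8*a*m^3 - 6*a*m^2 + 5*m^4 + 4*m^3)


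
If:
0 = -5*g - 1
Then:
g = -1/5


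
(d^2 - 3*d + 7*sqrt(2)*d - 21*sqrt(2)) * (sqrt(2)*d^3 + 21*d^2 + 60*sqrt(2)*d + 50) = sqrt(2)*d^5 - 3*sqrt(2)*d^4 + 35*d^4 - 105*d^3 + 207*sqrt(2)*d^3 - 621*sqrt(2)*d^2 + 890*d^2 - 2670*d + 350*sqrt(2)*d - 1050*sqrt(2)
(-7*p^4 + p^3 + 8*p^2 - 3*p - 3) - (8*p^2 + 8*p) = -7*p^4 + p^3 - 11*p - 3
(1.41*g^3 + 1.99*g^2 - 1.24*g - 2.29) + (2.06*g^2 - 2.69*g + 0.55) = 1.41*g^3 + 4.05*g^2 - 3.93*g - 1.74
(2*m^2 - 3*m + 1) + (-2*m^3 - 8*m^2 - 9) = -2*m^3 - 6*m^2 - 3*m - 8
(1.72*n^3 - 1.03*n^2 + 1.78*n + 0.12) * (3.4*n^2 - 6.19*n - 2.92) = 5.848*n^5 - 14.1488*n^4 + 7.4053*n^3 - 7.6026*n^2 - 5.9404*n - 0.3504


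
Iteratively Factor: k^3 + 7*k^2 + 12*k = (k + 4)*(k^2 + 3*k) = (k + 3)*(k + 4)*(k)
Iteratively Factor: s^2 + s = (s + 1)*(s)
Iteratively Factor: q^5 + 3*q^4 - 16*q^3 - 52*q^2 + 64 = (q + 2)*(q^4 + q^3 - 18*q^2 - 16*q + 32) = (q + 2)^2*(q^3 - q^2 - 16*q + 16) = (q + 2)^2*(q + 4)*(q^2 - 5*q + 4) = (q - 1)*(q + 2)^2*(q + 4)*(q - 4)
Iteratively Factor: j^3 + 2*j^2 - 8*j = (j + 4)*(j^2 - 2*j) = j*(j + 4)*(j - 2)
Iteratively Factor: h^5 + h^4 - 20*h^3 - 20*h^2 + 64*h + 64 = (h + 2)*(h^4 - h^3 - 18*h^2 + 16*h + 32) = (h + 2)*(h + 4)*(h^3 - 5*h^2 + 2*h + 8) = (h - 4)*(h + 2)*(h + 4)*(h^2 - h - 2) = (h - 4)*(h + 1)*(h + 2)*(h + 4)*(h - 2)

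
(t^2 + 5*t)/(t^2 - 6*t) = (t + 5)/(t - 6)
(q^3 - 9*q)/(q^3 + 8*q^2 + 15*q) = (q - 3)/(q + 5)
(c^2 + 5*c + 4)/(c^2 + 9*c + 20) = (c + 1)/(c + 5)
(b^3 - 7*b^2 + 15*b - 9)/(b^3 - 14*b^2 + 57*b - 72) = (b - 1)/(b - 8)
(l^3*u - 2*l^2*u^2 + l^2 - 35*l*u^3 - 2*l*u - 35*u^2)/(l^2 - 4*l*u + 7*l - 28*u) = (l^3*u - 2*l^2*u^2 + l^2 - 35*l*u^3 - 2*l*u - 35*u^2)/(l^2 - 4*l*u + 7*l - 28*u)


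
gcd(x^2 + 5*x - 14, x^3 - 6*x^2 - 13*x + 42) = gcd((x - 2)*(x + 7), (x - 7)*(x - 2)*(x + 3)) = x - 2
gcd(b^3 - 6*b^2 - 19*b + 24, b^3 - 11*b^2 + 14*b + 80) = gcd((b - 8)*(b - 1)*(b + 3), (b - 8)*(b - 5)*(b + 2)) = b - 8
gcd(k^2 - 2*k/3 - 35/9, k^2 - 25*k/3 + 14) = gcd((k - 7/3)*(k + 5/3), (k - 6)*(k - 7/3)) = k - 7/3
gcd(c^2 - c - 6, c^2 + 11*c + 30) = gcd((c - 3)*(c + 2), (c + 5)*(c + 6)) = 1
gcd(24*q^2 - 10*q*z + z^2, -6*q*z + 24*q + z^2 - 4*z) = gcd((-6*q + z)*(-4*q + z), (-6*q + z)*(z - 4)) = -6*q + z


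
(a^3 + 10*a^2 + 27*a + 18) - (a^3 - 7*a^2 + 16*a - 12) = 17*a^2 + 11*a + 30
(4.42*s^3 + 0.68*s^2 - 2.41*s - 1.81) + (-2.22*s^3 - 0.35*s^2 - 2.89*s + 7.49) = 2.2*s^3 + 0.33*s^2 - 5.3*s + 5.68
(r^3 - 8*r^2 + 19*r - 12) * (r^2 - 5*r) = r^5 - 13*r^4 + 59*r^3 - 107*r^2 + 60*r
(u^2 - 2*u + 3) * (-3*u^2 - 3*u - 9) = -3*u^4 + 3*u^3 - 12*u^2 + 9*u - 27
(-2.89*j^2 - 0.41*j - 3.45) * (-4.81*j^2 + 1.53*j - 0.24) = 13.9009*j^4 - 2.4496*j^3 + 16.6608*j^2 - 5.1801*j + 0.828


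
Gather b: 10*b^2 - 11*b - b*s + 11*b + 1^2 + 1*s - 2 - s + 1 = 10*b^2 - b*s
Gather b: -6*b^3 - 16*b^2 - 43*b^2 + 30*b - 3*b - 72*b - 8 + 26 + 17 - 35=-6*b^3 - 59*b^2 - 45*b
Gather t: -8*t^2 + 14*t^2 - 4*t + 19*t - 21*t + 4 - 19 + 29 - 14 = 6*t^2 - 6*t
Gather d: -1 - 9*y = -9*y - 1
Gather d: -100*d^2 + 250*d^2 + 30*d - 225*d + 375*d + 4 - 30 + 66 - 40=150*d^2 + 180*d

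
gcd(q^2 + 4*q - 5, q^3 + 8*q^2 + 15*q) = q + 5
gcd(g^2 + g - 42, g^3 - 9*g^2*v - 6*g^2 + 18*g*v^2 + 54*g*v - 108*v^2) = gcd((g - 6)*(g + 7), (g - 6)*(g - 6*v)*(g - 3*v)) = g - 6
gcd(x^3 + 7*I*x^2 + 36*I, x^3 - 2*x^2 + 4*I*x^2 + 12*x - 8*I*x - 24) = x^2 + 4*I*x + 12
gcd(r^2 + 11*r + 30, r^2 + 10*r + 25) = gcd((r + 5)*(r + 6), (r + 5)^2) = r + 5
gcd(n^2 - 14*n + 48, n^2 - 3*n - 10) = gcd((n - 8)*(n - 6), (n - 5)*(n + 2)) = 1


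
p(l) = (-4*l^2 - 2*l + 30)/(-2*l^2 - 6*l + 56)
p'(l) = (-8*l - 2)/(-2*l^2 - 6*l + 56) + (4*l + 6)*(-4*l^2 - 2*l + 30)/(-2*l^2 - 6*l + 56)^2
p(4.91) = 3.52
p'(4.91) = -2.26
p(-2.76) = 0.09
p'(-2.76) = 0.34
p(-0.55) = 0.51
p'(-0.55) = 0.07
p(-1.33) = 0.42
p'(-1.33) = 0.15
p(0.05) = 0.54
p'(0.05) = 0.02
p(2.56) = -0.05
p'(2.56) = -0.85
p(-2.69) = 0.11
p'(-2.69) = 0.33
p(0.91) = 0.51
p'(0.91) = -0.09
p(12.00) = 1.88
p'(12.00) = -0.01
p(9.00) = 1.95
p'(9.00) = -0.05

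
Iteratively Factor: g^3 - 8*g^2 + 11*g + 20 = (g - 4)*(g^2 - 4*g - 5) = (g - 5)*(g - 4)*(g + 1)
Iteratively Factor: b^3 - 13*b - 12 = (b + 3)*(b^2 - 3*b - 4) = (b - 4)*(b + 3)*(b + 1)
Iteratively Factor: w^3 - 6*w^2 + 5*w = (w - 1)*(w^2 - 5*w) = (w - 5)*(w - 1)*(w)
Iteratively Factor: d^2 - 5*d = (d - 5)*(d)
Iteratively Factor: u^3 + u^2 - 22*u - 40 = (u + 2)*(u^2 - u - 20) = (u - 5)*(u + 2)*(u + 4)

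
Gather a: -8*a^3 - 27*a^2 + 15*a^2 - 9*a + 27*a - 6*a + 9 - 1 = -8*a^3 - 12*a^2 + 12*a + 8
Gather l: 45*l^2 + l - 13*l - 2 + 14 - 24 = 45*l^2 - 12*l - 12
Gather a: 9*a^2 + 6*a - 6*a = 9*a^2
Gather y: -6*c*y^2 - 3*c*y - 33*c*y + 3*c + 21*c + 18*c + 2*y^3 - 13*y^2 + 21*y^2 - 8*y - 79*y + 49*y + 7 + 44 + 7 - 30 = 42*c + 2*y^3 + y^2*(8 - 6*c) + y*(-36*c - 38) + 28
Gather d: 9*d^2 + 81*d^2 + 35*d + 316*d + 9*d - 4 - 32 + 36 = 90*d^2 + 360*d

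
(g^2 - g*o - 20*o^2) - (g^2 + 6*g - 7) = -g*o - 6*g - 20*o^2 + 7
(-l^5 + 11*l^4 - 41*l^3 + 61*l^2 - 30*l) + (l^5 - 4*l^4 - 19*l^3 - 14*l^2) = 7*l^4 - 60*l^3 + 47*l^2 - 30*l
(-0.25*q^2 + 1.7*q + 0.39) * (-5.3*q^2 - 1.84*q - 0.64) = 1.325*q^4 - 8.55*q^3 - 5.035*q^2 - 1.8056*q - 0.2496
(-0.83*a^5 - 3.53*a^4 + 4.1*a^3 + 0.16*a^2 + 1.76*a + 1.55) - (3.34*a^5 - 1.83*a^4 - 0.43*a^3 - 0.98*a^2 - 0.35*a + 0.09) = -4.17*a^5 - 1.7*a^4 + 4.53*a^3 + 1.14*a^2 + 2.11*a + 1.46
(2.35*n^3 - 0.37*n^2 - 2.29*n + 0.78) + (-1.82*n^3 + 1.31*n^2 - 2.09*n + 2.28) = 0.53*n^3 + 0.94*n^2 - 4.38*n + 3.06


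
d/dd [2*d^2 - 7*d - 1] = 4*d - 7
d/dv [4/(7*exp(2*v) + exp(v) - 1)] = (-56*exp(v) - 4)*exp(v)/(7*exp(2*v) + exp(v) - 1)^2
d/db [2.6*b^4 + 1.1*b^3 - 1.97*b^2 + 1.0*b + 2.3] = 10.4*b^3 + 3.3*b^2 - 3.94*b + 1.0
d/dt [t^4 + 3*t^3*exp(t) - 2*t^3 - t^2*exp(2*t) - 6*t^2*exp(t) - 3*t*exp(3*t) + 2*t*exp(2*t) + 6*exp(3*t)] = 3*t^3*exp(t) + 4*t^3 - 2*t^2*exp(2*t) + 3*t^2*exp(t) - 6*t^2 - 9*t*exp(3*t) + 2*t*exp(2*t) - 12*t*exp(t) + 15*exp(3*t) + 2*exp(2*t)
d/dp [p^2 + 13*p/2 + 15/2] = 2*p + 13/2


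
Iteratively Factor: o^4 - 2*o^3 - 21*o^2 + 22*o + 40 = (o + 1)*(o^3 - 3*o^2 - 18*o + 40) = (o - 5)*(o + 1)*(o^2 + 2*o - 8) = (o - 5)*(o + 1)*(o + 4)*(o - 2)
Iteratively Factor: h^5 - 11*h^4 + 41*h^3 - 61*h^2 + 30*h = (h - 1)*(h^4 - 10*h^3 + 31*h^2 - 30*h) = (h - 2)*(h - 1)*(h^3 - 8*h^2 + 15*h) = (h - 3)*(h - 2)*(h - 1)*(h^2 - 5*h) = h*(h - 3)*(h - 2)*(h - 1)*(h - 5)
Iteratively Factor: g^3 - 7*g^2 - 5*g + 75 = (g - 5)*(g^2 - 2*g - 15) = (g - 5)^2*(g + 3)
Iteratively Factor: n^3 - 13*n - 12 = (n - 4)*(n^2 + 4*n + 3) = (n - 4)*(n + 1)*(n + 3)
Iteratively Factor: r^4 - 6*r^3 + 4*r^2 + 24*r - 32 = (r - 2)*(r^3 - 4*r^2 - 4*r + 16) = (r - 2)*(r + 2)*(r^2 - 6*r + 8) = (r - 2)^2*(r + 2)*(r - 4)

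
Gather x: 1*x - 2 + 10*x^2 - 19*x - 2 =10*x^2 - 18*x - 4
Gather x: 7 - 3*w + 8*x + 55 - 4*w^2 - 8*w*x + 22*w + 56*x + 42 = -4*w^2 + 19*w + x*(64 - 8*w) + 104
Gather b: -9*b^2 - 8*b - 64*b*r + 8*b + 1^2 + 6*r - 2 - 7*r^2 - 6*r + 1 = -9*b^2 - 64*b*r - 7*r^2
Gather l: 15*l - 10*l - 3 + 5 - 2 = 5*l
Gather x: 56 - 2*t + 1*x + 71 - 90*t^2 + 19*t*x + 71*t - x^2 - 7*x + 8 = -90*t^2 + 69*t - x^2 + x*(19*t - 6) + 135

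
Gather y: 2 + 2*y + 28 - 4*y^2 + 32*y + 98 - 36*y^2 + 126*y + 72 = -40*y^2 + 160*y + 200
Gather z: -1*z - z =-2*z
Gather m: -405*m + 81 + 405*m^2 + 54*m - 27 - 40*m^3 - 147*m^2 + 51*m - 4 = -40*m^3 + 258*m^2 - 300*m + 50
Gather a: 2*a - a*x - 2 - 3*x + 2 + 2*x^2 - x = a*(2 - x) + 2*x^2 - 4*x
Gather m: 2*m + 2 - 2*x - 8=2*m - 2*x - 6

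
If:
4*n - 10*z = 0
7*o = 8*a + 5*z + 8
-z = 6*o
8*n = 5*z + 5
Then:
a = -181/144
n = 5/6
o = -1/18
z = 1/3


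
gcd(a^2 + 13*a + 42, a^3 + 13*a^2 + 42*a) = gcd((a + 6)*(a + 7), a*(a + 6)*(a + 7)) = a^2 + 13*a + 42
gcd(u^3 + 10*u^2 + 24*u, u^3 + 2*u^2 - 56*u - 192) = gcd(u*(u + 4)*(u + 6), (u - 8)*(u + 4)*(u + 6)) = u^2 + 10*u + 24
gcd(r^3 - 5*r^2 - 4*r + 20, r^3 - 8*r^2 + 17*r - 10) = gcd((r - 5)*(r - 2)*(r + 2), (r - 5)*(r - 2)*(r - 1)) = r^2 - 7*r + 10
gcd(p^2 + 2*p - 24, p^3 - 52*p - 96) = p + 6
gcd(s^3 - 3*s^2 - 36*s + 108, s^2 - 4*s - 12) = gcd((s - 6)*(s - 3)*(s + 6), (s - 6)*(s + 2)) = s - 6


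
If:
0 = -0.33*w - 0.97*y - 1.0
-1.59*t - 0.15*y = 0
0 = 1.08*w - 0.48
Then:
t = 0.11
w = 0.44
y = -1.18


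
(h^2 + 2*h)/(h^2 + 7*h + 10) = h/(h + 5)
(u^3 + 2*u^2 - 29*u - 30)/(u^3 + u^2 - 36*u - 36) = (u - 5)/(u - 6)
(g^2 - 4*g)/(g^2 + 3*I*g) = (g - 4)/(g + 3*I)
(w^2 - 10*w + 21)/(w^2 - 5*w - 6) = (-w^2 + 10*w - 21)/(-w^2 + 5*w + 6)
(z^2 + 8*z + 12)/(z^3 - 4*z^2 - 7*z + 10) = (z + 6)/(z^2 - 6*z + 5)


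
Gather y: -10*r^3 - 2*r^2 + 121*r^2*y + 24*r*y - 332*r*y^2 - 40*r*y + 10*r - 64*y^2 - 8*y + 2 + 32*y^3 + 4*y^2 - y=-10*r^3 - 2*r^2 + 10*r + 32*y^3 + y^2*(-332*r - 60) + y*(121*r^2 - 16*r - 9) + 2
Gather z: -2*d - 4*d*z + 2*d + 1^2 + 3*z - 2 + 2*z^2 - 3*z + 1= -4*d*z + 2*z^2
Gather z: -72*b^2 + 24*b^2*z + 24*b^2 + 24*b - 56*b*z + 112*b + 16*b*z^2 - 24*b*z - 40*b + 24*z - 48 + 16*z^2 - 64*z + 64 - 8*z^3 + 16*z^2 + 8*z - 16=-48*b^2 + 96*b - 8*z^3 + z^2*(16*b + 32) + z*(24*b^2 - 80*b - 32)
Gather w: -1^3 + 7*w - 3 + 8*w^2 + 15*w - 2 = 8*w^2 + 22*w - 6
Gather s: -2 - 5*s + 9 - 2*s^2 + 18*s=-2*s^2 + 13*s + 7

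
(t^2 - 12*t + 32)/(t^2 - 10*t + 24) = (t - 8)/(t - 6)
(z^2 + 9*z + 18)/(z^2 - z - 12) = (z + 6)/(z - 4)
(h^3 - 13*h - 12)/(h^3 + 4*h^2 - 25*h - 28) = (h + 3)/(h + 7)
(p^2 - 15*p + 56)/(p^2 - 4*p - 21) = (p - 8)/(p + 3)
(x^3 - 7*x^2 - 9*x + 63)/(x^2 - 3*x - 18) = (x^2 - 10*x + 21)/(x - 6)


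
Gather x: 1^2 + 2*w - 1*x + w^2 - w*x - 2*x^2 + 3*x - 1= w^2 + 2*w - 2*x^2 + x*(2 - w)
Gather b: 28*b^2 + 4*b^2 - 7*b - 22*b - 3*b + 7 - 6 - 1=32*b^2 - 32*b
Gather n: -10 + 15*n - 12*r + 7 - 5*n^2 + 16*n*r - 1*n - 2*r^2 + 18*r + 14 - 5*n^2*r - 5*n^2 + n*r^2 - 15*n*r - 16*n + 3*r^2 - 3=n^2*(-5*r - 10) + n*(r^2 + r - 2) + r^2 + 6*r + 8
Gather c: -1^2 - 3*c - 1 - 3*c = -6*c - 2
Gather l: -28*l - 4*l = -32*l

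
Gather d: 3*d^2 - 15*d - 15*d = 3*d^2 - 30*d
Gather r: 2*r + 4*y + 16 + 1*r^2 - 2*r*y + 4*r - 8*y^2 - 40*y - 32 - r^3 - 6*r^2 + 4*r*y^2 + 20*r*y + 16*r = -r^3 - 5*r^2 + r*(4*y^2 + 18*y + 22) - 8*y^2 - 36*y - 16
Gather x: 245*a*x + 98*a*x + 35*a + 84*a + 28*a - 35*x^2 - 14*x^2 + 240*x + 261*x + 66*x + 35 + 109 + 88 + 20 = 147*a - 49*x^2 + x*(343*a + 567) + 252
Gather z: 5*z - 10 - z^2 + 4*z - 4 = -z^2 + 9*z - 14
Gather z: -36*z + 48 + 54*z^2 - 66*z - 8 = 54*z^2 - 102*z + 40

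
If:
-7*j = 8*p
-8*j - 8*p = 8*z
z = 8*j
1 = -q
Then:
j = 0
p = 0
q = -1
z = 0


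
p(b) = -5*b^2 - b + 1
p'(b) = -10*b - 1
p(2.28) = -27.27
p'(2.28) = -23.80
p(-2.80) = -35.40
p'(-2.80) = 27.00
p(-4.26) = -85.48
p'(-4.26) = 41.60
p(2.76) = -39.85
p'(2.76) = -28.60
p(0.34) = 0.08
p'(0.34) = -4.40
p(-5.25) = -131.56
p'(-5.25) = 51.50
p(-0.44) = 0.47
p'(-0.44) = 3.40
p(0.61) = -1.47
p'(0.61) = -7.10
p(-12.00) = -707.00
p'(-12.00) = 119.00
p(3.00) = -47.00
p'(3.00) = -31.00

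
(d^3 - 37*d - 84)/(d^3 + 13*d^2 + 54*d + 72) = (d - 7)/(d + 6)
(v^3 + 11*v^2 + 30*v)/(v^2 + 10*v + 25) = v*(v + 6)/(v + 5)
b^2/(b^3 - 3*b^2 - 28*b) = b/(b^2 - 3*b - 28)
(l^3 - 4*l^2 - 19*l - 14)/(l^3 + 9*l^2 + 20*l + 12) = (l - 7)/(l + 6)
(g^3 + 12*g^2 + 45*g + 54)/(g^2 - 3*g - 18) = (g^2 + 9*g + 18)/(g - 6)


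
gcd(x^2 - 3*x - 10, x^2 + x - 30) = x - 5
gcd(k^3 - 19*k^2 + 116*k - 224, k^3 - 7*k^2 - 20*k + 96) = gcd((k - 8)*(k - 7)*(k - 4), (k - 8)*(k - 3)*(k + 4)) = k - 8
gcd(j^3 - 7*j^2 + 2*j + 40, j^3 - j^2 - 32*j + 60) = j - 5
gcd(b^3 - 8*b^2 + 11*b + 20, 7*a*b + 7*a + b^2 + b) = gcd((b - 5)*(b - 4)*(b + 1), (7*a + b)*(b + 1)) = b + 1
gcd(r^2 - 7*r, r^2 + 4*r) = r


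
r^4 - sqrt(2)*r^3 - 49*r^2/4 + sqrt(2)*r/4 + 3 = (r - 1/2)*(r + 1/2)*(r - 3*sqrt(2))*(r + 2*sqrt(2))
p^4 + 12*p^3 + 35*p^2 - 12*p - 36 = (p - 1)*(p + 1)*(p + 6)^2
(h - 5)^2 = h^2 - 10*h + 25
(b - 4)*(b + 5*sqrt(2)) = b^2 - 4*b + 5*sqrt(2)*b - 20*sqrt(2)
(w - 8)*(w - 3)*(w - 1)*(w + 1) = w^4 - 11*w^3 + 23*w^2 + 11*w - 24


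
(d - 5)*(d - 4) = d^2 - 9*d + 20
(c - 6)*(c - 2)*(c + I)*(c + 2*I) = c^4 - 8*c^3 + 3*I*c^3 + 10*c^2 - 24*I*c^2 + 16*c + 36*I*c - 24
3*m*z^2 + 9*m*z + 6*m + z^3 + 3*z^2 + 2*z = (3*m + z)*(z + 1)*(z + 2)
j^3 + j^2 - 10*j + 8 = (j - 2)*(j - 1)*(j + 4)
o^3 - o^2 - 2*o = o*(o - 2)*(o + 1)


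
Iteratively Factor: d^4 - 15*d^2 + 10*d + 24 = (d - 2)*(d^3 + 2*d^2 - 11*d - 12) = (d - 2)*(d + 1)*(d^2 + d - 12) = (d - 2)*(d + 1)*(d + 4)*(d - 3)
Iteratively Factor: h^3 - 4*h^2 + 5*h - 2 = (h - 2)*(h^2 - 2*h + 1) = (h - 2)*(h - 1)*(h - 1)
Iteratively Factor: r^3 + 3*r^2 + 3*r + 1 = (r + 1)*(r^2 + 2*r + 1) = (r + 1)^2*(r + 1)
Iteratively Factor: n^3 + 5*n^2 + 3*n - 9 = (n - 1)*(n^2 + 6*n + 9) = (n - 1)*(n + 3)*(n + 3)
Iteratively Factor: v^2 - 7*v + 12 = (v - 4)*(v - 3)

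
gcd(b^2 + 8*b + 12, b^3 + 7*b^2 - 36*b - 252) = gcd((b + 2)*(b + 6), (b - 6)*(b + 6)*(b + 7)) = b + 6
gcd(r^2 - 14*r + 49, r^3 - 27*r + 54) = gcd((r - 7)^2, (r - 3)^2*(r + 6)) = 1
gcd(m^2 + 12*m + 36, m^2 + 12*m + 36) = m^2 + 12*m + 36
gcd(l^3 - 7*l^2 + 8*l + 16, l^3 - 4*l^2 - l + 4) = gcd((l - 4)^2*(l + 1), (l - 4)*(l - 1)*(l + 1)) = l^2 - 3*l - 4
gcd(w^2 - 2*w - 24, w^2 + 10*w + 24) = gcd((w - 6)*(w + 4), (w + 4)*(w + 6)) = w + 4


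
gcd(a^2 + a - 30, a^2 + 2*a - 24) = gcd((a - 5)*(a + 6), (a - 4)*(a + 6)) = a + 6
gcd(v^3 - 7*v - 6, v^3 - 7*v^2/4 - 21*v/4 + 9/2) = v^2 - v - 6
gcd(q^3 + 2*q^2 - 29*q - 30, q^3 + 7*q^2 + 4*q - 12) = q + 6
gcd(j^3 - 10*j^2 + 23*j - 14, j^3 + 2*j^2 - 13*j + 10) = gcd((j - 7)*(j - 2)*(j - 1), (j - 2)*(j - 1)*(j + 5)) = j^2 - 3*j + 2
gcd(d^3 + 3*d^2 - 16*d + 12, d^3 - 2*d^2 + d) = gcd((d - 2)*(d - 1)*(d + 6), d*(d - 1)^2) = d - 1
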